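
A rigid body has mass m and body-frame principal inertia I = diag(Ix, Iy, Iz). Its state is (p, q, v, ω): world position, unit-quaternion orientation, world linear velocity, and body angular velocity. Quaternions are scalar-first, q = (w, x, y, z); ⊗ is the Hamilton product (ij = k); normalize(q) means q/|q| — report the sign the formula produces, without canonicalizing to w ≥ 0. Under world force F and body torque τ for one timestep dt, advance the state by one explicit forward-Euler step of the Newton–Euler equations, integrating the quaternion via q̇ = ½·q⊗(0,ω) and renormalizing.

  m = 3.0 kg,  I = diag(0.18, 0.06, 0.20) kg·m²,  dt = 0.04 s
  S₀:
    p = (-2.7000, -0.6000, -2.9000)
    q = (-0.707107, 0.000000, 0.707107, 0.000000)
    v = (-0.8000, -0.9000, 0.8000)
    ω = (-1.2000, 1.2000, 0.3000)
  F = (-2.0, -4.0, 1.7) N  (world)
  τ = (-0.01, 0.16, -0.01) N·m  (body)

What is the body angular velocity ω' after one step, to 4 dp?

ω' = (-1.2134, 1.3019, 0.2634)

(τ − ω×Iω)/I = (-0.3356, 2.5467, -0.9140)
ω + α·dt = (-1.2134, 1.3019, 0.2634)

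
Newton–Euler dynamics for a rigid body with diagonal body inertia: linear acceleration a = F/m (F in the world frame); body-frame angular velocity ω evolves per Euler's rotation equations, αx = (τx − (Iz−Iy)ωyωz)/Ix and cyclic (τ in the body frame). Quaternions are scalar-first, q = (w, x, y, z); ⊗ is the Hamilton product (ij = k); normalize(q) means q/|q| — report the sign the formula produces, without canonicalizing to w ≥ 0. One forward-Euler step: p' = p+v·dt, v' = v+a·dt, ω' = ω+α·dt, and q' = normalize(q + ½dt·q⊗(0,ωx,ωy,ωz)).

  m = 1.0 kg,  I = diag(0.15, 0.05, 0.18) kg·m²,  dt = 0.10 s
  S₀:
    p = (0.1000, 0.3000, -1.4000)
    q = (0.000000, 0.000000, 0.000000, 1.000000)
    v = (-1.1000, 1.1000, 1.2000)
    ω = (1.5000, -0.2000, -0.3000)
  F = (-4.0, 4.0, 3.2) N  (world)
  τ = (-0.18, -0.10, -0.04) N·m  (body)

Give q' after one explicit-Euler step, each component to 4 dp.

q' = (0.0150, 0.0100, 0.0748, 0.9970)

2q̇ = q⊗(0,ω) = (0.3000000, 0.2000000, 1.5000000, 0.0000000)
q + ½dt·q⊗(0,ω), renormalized = (0.0150, 0.0100, 0.0748, 0.9970)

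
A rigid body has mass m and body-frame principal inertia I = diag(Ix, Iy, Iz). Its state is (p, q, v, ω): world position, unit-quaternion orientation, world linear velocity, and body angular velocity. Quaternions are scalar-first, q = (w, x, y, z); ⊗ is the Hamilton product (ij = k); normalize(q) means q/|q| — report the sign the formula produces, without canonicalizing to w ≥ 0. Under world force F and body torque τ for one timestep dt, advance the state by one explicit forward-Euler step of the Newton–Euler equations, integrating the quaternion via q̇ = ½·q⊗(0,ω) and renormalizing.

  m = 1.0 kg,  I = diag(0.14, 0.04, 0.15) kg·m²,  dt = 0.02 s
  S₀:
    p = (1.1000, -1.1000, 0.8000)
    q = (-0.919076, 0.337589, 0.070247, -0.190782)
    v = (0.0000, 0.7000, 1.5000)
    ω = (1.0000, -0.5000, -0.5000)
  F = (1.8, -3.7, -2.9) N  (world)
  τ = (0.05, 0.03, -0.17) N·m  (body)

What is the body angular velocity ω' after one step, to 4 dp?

gyro term ω×Iω = (0.0275, 0.0050, 0.0500)
α = I⁻¹(τ − ω×Iω) = (0.1607, 0.6250, -1.4667)
ω + α·dt = (1.0032, -0.4875, -0.5293)

ω' = (1.0032, -0.4875, -0.5293)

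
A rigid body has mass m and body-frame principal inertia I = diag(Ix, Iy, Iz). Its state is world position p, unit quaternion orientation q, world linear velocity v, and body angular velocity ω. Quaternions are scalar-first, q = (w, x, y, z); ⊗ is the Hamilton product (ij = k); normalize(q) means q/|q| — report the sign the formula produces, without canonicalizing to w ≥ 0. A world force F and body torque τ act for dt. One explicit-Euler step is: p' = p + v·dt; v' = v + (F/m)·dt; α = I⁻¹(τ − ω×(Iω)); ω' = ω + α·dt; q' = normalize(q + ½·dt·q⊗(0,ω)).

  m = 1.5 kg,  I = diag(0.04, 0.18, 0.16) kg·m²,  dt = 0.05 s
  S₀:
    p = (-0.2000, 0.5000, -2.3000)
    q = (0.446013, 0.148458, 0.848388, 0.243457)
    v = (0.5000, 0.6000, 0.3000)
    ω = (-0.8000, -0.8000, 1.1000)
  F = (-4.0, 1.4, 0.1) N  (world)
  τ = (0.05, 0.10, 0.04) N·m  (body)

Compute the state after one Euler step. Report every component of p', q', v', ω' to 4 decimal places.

p' = (-0.1750, 0.5300, -2.2850)
q' = (0.4589, 0.1676, 0.8299, 0.2695)
v' = (0.3667, 0.6467, 0.3033)
ω' = (-0.7595, -0.8016, 1.0845)

linear accel F/m = (-2.6667, 0.9333, 0.0667)
new position p' = (-0.1750, 0.5300, -2.2850)
v' = v + a·dt = (0.3667, 0.6467, 0.3033)
gyro term ω×Iω = (0.0176, 0.1056, 0.0896)
(τ − ω×Iω)/I = (0.8100, -0.0311, -0.3100)
new body rate ω' = (-0.7595, -0.8016, 1.0845)
Hamilton product q⊗(0,ω) = (0.5296741, 0.7711820, -0.7148798, 1.0505583)
q + ½dt·q⊗(0,ω), renormalized = (0.4589, 0.1676, 0.8299, 0.2695)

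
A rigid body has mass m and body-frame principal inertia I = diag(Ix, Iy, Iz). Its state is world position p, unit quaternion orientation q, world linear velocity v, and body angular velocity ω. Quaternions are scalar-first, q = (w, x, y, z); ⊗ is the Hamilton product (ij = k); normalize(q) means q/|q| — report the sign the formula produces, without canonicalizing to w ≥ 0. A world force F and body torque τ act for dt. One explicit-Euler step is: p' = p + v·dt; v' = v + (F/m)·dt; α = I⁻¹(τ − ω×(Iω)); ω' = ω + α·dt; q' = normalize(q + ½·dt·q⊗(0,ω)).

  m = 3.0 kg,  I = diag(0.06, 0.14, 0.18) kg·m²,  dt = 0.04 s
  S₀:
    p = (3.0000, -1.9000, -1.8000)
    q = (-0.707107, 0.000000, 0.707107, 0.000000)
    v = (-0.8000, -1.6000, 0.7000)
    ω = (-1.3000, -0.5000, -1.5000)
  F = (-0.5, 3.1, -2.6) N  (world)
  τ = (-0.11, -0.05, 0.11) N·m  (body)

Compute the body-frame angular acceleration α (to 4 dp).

precession coupling ω×(Iω) = (0.0300, -0.2340, 0.0520)
angular accel α = (-2.3333, 1.3143, 0.3222)

α = (-2.3333, 1.3143, 0.3222)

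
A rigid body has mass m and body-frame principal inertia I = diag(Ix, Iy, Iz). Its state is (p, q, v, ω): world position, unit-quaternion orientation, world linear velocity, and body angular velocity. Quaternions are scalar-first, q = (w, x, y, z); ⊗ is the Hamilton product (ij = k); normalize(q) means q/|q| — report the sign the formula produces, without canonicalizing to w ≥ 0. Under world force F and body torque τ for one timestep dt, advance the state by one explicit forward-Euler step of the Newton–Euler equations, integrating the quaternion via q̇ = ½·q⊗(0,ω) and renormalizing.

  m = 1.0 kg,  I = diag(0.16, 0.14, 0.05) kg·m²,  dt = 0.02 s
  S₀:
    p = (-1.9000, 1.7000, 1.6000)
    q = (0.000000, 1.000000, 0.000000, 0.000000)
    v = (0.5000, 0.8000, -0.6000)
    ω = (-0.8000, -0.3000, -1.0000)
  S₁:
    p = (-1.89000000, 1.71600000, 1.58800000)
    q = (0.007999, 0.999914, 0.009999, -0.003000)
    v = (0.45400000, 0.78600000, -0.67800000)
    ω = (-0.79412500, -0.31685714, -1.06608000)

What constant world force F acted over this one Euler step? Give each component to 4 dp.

Δv = v₁−v₀ = (-0.04600000, -0.01400000, -0.07800000)
applied force F = (-2.3000, -0.7000, -3.9000)

F = (-2.3000, -0.7000, -3.9000)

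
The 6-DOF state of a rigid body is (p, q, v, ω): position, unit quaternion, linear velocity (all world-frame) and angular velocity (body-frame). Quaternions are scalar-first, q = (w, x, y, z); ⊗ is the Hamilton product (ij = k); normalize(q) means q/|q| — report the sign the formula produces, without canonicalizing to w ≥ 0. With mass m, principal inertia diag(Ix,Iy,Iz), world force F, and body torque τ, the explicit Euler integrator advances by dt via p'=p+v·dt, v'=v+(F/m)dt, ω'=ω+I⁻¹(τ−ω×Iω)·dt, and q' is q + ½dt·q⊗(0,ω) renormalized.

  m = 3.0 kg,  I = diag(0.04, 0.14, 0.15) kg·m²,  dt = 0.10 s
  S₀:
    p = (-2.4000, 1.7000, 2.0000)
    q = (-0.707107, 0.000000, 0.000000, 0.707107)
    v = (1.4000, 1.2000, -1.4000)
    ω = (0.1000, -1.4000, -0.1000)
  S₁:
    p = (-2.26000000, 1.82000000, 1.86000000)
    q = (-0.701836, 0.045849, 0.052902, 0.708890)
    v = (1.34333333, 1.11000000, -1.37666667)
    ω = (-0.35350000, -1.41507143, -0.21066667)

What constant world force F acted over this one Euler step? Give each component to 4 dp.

Δv = v₁−v₀ = (-0.05666667, -0.09000000, 0.02333333)
m·(v₁−v₀)/dt = (-1.7000, -2.7000, 0.7000)

F = (-1.7000, -2.7000, 0.7000)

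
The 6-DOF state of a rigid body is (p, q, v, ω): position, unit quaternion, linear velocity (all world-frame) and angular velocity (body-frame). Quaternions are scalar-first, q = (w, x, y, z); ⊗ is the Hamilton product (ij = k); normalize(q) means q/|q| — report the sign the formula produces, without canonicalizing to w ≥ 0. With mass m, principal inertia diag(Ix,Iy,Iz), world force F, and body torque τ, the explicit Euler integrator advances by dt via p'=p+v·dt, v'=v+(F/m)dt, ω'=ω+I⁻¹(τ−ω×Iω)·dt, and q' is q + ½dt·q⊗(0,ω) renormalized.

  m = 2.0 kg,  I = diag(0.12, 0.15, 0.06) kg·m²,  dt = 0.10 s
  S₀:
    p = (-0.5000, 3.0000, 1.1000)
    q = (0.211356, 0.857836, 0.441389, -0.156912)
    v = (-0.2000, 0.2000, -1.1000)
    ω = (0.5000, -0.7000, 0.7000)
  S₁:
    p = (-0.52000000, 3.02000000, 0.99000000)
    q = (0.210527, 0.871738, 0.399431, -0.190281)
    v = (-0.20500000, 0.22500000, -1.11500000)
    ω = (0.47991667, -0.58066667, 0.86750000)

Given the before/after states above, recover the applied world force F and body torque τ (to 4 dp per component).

Δv = v₁−v₀ = (-0.00500000, 0.02500000, -0.01500000)
m·(v₁−v₀)/dt = (-0.1000, 0.5000, -0.3000)
Δω = ω₁−ω₀ = (-0.02008333, 0.11933333, 0.16750000)
gyro term ω₀×Iω₀ = (0.0441, 0.0210, -0.0105)
applied torque τ = (0.0200, 0.2000, 0.0900)

F = (-0.1000, 0.5000, -0.3000)
τ = (0.0200, 0.2000, 0.0900)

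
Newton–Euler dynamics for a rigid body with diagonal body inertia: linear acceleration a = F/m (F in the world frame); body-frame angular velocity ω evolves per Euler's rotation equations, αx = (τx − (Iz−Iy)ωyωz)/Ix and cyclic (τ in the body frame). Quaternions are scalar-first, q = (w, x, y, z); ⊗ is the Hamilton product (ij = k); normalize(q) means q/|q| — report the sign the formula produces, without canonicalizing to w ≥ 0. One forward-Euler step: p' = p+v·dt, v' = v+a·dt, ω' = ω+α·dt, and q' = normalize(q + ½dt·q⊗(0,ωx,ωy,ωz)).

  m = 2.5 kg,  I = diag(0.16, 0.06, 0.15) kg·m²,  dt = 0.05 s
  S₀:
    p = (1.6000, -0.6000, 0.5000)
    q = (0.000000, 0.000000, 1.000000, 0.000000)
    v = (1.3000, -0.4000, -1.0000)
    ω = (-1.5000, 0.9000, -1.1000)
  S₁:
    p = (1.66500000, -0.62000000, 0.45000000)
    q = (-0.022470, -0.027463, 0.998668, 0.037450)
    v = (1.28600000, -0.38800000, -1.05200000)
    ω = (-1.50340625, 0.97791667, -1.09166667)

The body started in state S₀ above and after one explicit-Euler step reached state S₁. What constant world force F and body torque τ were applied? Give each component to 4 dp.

Δω = ω₁−ω₀ = (-0.00340625, 0.07791667, 0.00833333)
ω₀×(Iω₀) = (-0.0891, 0.0165, 0.1350)
τ = I·(Δω/dt) + ω₀×(Iω₀) = (-0.1000, 0.1100, 0.1600)
v₁ − v₀ = (-0.01400000, 0.01200000, -0.05200000)
F = m·Δv/dt = (-0.7000, 0.6000, -2.6000)

F = (-0.7000, 0.6000, -2.6000)
τ = (-0.1000, 0.1100, 0.1600)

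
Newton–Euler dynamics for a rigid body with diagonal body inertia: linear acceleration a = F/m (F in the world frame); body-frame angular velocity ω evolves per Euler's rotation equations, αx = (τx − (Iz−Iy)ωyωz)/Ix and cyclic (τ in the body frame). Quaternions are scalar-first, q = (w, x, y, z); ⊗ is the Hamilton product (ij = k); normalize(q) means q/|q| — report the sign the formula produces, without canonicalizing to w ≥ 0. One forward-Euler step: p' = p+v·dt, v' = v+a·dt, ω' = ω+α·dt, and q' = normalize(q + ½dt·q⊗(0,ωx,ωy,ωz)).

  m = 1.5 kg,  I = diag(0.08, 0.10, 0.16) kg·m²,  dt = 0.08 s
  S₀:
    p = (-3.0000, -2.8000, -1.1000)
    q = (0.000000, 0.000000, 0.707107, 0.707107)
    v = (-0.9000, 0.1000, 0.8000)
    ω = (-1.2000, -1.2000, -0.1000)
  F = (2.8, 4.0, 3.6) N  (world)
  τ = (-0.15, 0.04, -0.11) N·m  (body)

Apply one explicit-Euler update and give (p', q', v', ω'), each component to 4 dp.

p' = (-3.0720, -2.7920, -1.0360)
q' = (0.0367, 0.0310, 0.6716, 0.7393)
v' = (-0.7507, 0.3133, 0.9920)
ω' = (-1.3572, -1.1603, -0.1694)

precession coupling ω×(Iω) = (0.0072, -0.0096, 0.0288)
angular accel α = (-1.9650, 0.4960, -0.8675)
new body rate ω' = (-1.3572, -1.1603, -0.1694)
Hamilton product q⊗(0,ω) = (0.9192391, 0.7778177, -0.8485284, 0.8485284)
q' = normalize(q + ½dt·q⊗(0,ω)) = (0.0367, 0.0310, 0.6716, 0.7393)
new position p' = (-3.0720, -2.7920, -1.0360)
v + (F/m)dt = (-0.7507, 0.3133, 0.9920)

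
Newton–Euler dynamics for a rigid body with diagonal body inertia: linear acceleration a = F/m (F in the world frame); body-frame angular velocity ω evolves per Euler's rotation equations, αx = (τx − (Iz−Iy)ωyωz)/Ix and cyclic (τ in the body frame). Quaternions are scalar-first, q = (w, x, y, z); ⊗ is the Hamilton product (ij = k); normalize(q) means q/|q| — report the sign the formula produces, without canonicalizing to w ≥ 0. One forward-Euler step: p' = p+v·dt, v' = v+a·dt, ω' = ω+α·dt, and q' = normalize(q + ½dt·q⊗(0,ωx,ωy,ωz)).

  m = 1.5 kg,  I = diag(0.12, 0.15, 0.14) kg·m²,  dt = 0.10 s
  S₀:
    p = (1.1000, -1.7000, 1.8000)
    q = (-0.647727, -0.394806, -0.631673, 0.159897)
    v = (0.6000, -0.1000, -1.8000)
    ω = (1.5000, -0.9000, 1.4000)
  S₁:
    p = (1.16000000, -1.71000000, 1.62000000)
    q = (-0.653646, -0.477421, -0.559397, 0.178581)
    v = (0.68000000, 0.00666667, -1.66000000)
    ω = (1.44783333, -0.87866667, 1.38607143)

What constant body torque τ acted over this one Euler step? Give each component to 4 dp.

rate change Δω = (-0.05216667, 0.02133333, -0.01392857)
gyro term ω₀×Iω₀ = (0.0126, -0.0420, -0.0405)
I·α + gyro = (-0.0500, -0.0100, -0.0600)

τ = (-0.0500, -0.0100, -0.0600)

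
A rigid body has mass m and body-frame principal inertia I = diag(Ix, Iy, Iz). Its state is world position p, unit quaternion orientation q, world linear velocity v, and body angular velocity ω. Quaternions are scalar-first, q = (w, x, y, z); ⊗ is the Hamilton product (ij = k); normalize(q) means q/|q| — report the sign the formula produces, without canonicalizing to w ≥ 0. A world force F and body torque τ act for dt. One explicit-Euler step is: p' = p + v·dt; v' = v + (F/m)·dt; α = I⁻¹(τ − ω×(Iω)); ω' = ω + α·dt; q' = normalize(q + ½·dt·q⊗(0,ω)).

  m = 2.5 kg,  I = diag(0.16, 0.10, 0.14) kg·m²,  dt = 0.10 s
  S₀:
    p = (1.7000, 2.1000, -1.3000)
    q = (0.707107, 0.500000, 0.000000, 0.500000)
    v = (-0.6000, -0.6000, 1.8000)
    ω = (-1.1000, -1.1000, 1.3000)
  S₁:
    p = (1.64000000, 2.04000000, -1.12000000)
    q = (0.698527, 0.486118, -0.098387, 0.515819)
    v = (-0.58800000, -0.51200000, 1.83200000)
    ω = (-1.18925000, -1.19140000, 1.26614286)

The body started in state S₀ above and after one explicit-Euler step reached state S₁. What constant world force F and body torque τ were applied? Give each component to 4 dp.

Δv = v₁−v₀ = (0.01200000, 0.08800000, 0.03200000)
F = m·Δv/dt = (0.3000, 2.2000, 0.8000)
ω₁ − ω₀ = (-0.08925000, -0.09140000, -0.03385714)
τ = I·(Δω/dt) + ω₀×(Iω₀) = (-0.2000, -0.1200, -0.1200)

F = (0.3000, 2.2000, 0.8000)
τ = (-0.2000, -0.1200, -0.1200)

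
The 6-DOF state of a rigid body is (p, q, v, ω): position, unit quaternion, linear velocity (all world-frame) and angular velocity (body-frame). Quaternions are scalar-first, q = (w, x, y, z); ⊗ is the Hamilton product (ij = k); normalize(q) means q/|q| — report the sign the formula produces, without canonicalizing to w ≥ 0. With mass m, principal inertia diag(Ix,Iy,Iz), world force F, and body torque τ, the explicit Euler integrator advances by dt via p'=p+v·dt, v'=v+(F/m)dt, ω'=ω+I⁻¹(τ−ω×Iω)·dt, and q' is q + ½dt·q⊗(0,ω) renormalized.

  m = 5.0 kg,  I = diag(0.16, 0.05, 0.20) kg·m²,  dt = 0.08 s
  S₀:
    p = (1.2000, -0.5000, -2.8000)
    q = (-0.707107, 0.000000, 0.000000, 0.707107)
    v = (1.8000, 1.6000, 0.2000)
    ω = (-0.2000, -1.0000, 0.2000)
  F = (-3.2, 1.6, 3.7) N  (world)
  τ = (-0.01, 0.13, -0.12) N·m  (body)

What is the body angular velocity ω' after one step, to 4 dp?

ω' = (-0.1900, -0.7946, 0.1608)

precession coupling ω×(Iω) = (-0.0300, 0.0016, -0.0220)
angular accel α = (0.1250, 2.5680, -0.4900)
ω' = ω + α·dt = (-0.1900, -0.7946, 0.1608)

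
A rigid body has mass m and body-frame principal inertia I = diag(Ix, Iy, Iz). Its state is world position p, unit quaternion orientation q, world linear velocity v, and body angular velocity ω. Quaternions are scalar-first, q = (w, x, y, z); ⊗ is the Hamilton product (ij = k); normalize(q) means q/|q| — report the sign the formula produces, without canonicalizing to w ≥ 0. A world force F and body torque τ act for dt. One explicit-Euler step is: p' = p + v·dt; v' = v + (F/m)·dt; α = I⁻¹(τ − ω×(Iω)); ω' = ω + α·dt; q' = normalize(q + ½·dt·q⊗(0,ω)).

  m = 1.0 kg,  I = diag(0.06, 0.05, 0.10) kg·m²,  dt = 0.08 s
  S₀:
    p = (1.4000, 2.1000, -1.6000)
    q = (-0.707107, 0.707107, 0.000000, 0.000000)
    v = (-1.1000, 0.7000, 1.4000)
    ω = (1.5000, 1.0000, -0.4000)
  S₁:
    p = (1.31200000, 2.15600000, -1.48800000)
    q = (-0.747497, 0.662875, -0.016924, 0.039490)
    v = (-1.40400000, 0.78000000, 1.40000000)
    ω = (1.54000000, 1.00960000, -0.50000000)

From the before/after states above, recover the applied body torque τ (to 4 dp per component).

τ = (0.0100, 0.0300, -0.1400)

ω₁ − ω₀ = (0.04000000, 0.00960000, -0.10000000)
ω₀×(Iω₀) = (-0.0200, 0.0240, -0.0150)
τ = I·(Δω/dt) + ω₀×(Iω₀) = (0.0100, 0.0300, -0.1400)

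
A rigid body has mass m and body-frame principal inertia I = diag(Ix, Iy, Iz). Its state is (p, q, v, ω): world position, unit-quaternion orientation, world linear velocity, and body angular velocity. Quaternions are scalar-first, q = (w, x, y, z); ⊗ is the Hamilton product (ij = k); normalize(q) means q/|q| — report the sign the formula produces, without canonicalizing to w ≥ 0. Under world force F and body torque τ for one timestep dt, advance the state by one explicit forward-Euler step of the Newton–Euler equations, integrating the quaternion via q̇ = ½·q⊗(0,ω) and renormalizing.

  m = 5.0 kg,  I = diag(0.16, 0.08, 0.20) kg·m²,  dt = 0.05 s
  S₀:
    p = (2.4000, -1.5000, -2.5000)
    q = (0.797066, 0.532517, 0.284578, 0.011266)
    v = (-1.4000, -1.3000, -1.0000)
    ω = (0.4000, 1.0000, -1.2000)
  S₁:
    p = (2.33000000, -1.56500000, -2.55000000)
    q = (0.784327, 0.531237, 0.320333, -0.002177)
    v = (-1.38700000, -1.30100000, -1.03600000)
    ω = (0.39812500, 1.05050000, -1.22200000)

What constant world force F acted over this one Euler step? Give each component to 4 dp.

F = (1.3000, -0.1000, -3.6000)

Δv = v₁−v₀ = (0.01300000, -0.00100000, -0.03600000)
F = m·Δv/dt = (1.3000, -0.1000, -3.6000)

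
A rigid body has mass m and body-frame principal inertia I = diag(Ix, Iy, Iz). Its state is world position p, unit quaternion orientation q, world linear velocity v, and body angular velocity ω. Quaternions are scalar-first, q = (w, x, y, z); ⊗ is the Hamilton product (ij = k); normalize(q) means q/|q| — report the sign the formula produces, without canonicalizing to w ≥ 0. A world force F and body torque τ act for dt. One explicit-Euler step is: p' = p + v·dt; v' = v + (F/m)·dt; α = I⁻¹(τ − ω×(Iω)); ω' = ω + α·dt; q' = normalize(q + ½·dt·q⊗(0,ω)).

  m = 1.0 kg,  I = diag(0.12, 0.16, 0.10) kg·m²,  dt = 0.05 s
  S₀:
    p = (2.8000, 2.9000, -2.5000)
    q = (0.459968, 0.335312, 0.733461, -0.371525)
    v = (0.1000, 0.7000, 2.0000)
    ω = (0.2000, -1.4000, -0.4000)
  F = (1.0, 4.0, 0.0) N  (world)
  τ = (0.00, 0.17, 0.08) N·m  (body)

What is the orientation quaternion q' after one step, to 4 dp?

2q̇ = q⊗(0,ω) = (0.8111730, -0.7215258, -0.5841354, -0.8001162)
q + ½dt·q⊗(0,ω), renormalized = (0.4799, 0.3171, 0.7184, -0.3913)

q' = (0.4799, 0.3171, 0.7184, -0.3913)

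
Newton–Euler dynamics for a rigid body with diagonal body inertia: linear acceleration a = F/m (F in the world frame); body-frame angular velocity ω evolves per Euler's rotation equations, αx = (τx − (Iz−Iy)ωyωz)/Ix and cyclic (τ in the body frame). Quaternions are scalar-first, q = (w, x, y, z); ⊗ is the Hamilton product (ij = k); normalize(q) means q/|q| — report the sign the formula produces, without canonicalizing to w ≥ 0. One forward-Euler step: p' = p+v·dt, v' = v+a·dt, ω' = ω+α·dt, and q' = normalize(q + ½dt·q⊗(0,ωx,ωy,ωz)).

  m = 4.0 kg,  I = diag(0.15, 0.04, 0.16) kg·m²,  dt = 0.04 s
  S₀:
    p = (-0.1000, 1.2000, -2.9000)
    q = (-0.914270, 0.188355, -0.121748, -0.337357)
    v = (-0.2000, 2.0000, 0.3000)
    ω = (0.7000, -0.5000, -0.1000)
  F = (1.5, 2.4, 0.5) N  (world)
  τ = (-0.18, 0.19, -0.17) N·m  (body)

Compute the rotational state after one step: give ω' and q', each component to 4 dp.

ω' = (0.6504, -0.3107, -0.1521)
q' = (-0.9187, 0.1724, -0.1169, -0.3357)

ω×(Iω) gyroscopic = (0.0060, 0.0007, 0.0385)
α = I⁻¹(τ − ω×Iω) = (-1.2400, 4.7325, -1.3031)
ω + α·dt = (0.6504, -0.3107, -0.1521)
q⊗(0,ω) = (-0.2264582, -0.7964927, 0.2398206, 0.0824731)
q' = normalize(q + ½dt·q⊗(0,ω)) = (-0.9187, 0.1724, -0.1169, -0.3357)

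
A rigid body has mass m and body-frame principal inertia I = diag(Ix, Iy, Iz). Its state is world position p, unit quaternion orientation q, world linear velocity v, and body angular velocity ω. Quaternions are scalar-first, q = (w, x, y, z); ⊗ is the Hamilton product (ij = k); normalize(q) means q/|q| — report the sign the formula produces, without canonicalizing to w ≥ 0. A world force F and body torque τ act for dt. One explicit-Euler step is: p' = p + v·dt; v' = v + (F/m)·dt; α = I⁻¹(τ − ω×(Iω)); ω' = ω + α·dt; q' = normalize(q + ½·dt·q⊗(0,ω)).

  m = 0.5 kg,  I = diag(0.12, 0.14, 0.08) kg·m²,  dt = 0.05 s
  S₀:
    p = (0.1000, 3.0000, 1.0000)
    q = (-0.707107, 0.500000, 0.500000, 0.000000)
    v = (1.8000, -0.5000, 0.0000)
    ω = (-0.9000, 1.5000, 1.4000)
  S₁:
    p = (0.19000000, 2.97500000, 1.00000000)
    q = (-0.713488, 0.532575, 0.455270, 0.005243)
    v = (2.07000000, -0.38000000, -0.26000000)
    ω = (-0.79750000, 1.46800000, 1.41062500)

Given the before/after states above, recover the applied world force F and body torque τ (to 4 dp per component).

F = (2.7000, 1.2000, -2.6000)
τ = (0.1200, -0.1400, -0.0100)

rate change Δω = (0.10250000, -0.03200000, 0.01062500)
gyro term ω₀×Iω₀ = (-0.1260, -0.0504, -0.0270)
I·α + gyro = (0.1200, -0.1400, -0.0100)
v₁ − v₀ = (0.27000000, 0.12000000, -0.26000000)
F = m·Δv/dt = (2.7000, 1.2000, -2.6000)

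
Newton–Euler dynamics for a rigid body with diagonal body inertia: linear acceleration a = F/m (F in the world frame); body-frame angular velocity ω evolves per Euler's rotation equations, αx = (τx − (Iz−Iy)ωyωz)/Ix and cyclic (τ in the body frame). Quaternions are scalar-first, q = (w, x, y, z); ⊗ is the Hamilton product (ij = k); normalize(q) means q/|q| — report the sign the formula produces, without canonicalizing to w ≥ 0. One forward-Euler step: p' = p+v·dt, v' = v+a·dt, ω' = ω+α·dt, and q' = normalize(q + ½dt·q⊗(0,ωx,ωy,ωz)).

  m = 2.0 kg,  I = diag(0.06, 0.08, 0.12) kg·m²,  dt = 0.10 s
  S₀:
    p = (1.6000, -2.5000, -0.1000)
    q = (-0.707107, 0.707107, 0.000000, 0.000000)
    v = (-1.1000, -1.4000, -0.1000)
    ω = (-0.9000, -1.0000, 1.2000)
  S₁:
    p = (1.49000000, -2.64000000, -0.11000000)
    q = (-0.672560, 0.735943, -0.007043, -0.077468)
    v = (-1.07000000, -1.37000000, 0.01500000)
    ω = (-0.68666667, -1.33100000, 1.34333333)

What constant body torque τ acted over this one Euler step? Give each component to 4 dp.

Δω = ω₁−ω₀ = (0.21333333, -0.33100000, 0.14333333)
τ = I·(Δω/dt) + ω₀×(Iω₀) = (0.0800, -0.2000, 0.1900)

τ = (0.0800, -0.2000, 0.1900)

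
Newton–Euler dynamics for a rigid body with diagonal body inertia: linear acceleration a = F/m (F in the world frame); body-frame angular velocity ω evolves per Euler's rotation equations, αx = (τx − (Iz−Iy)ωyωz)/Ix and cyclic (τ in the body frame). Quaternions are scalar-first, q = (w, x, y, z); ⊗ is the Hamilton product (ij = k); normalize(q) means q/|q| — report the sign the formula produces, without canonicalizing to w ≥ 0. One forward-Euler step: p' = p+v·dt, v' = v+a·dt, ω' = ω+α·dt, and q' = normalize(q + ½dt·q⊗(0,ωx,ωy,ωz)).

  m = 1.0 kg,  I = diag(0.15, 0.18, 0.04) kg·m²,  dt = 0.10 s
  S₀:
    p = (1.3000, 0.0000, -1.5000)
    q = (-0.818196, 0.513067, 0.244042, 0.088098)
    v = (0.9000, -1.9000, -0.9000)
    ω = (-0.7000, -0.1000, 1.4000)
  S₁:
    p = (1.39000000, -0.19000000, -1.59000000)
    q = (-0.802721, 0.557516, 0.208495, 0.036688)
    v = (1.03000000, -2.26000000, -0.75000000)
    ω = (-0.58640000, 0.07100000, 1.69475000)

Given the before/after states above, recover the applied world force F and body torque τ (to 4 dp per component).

F = (1.3000, -3.6000, 1.5000)
τ = (0.1900, 0.2000, 0.1200)

Δω = ω₁−ω₀ = (0.11360000, 0.17100000, 0.29475000)
precession coupling = (0.0196, -0.1078, 0.0021)
applied torque τ = (0.1900, 0.2000, 0.1200)
v₁ − v₀ = (0.13000000, -0.36000000, 0.15000000)
m·(v₁−v₀)/dt = (1.3000, -3.6000, 1.5000)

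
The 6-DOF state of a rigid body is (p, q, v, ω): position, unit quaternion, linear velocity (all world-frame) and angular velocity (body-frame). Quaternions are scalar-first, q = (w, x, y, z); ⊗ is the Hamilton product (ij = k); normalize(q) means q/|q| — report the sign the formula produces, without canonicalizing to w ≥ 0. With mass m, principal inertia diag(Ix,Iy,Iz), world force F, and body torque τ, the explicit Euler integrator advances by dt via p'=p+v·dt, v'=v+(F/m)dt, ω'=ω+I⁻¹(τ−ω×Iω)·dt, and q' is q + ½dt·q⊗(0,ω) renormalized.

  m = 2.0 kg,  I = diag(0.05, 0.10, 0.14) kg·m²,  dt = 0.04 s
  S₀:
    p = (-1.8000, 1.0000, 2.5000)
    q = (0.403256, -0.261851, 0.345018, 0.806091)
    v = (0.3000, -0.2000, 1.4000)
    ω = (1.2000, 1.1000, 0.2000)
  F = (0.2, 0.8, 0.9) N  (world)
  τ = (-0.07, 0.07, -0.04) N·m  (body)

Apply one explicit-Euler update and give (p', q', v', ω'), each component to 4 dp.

(τ − ω×Iω)/I = (-1.5760, 0.9160, -0.7571)
ω + α·dt = (1.1370, 1.1366, 0.1697)
Hamilton product q⊗(0,ω) = (-0.2265168, -0.3337893, 1.4632610, -0.6214065)
updated quaternion q' = (0.3985, -0.2684, 0.3741, 0.7932)
linear accel F/m = (0.1000, 0.4000, 0.4500)
p' = p + v·dt = (-1.7880, 0.9920, 2.5560)
v' = v + a·dt = (0.3040, -0.1840, 1.4180)

p' = (-1.7880, 0.9920, 2.5560)
q' = (0.3985, -0.2684, 0.3741, 0.7932)
v' = (0.3040, -0.1840, 1.4180)
ω' = (1.1370, 1.1366, 0.1697)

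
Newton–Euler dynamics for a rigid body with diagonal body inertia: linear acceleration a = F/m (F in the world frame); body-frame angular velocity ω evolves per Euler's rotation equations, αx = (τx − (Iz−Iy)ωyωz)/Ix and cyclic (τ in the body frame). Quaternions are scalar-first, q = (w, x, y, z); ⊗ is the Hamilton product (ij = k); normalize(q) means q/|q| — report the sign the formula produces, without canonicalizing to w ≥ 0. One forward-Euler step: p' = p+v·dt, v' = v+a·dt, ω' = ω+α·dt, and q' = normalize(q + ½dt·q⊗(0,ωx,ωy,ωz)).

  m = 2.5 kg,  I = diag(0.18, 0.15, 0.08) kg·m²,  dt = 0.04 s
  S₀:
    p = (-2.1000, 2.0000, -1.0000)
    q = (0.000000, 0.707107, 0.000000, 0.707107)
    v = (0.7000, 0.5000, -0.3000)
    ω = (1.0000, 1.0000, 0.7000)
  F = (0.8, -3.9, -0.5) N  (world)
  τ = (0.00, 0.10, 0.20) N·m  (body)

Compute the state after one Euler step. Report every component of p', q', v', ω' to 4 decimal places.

p' = (-2.0720, 2.0200, -1.0120)
q' = (-0.0240, 0.6926, 0.0042, 0.7209)
v' = (0.7128, 0.4376, -0.3080)
ω' = (1.0109, 1.0080, 0.8150)

gyro term ω×Iω = (-0.0490, 0.0700, -0.0300)
angular accel α = (0.2722, 0.2000, 2.8750)
ω' = ω + α·dt = (1.0109, 1.0080, 0.8150)
2q̇ = q⊗(0,ω) = (-1.2020819, -0.7071070, 0.2121321, 0.7071070)
q + ½dt·q⊗(0,ω), renormalized = (-0.0240, 0.6926, 0.0042, 0.7209)
p + v·dt = (-2.0720, 2.0200, -1.0120)
new velocity v' = (0.7128, 0.4376, -0.3080)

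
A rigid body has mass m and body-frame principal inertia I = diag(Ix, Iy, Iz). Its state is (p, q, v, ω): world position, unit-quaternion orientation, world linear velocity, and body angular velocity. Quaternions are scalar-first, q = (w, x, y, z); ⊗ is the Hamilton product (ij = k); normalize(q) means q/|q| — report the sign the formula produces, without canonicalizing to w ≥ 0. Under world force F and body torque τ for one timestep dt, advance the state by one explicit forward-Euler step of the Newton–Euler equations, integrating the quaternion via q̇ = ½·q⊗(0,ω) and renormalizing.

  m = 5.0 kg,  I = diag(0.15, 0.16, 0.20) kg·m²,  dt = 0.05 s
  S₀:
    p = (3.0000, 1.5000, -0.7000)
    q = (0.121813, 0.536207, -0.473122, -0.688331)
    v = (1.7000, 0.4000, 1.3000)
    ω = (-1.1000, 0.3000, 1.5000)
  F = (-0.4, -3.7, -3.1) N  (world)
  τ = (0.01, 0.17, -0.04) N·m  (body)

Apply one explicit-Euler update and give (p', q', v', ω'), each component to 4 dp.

angular accel α = (-0.0533, 0.5469, -0.1835)
new body rate ω' = (-1.1027, 0.3273, 1.4908)
Hamilton product q⊗(0,ω) = (1.7642608, -0.6371780, -0.0106025, -0.1768526)
q + ½dt·q⊗(0,ω), renormalized = (0.1657, 0.5197, -0.4729, -0.6920)
a = F/m = (-0.0800, -0.7400, -0.6200)
new position p' = (3.0850, 1.5200, -0.6350)
new velocity v' = (1.6960, 0.3630, 1.2690)

p' = (3.0850, 1.5200, -0.6350)
q' = (0.1657, 0.5197, -0.4729, -0.6920)
v' = (1.6960, 0.3630, 1.2690)
ω' = (-1.1027, 0.3273, 1.4908)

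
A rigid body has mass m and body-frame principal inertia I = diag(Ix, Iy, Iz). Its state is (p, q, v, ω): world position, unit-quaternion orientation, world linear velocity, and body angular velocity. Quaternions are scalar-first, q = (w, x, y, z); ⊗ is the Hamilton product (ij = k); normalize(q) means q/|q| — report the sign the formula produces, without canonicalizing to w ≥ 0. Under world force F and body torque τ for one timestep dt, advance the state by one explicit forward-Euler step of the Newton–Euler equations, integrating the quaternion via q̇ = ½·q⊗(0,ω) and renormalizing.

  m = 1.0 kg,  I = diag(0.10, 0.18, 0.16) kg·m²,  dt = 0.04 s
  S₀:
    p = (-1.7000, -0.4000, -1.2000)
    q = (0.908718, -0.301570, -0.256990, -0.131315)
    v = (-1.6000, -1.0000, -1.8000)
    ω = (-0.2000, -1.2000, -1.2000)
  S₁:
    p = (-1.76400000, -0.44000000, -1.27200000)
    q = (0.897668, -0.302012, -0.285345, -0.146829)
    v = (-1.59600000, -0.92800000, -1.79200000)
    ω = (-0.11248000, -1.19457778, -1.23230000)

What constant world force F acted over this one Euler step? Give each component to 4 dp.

velocity change Δv = (0.00400000, 0.07200000, 0.00800000)
m·(v₁−v₀)/dt = (0.1000, 1.8000, 0.2000)

F = (0.1000, 1.8000, 0.2000)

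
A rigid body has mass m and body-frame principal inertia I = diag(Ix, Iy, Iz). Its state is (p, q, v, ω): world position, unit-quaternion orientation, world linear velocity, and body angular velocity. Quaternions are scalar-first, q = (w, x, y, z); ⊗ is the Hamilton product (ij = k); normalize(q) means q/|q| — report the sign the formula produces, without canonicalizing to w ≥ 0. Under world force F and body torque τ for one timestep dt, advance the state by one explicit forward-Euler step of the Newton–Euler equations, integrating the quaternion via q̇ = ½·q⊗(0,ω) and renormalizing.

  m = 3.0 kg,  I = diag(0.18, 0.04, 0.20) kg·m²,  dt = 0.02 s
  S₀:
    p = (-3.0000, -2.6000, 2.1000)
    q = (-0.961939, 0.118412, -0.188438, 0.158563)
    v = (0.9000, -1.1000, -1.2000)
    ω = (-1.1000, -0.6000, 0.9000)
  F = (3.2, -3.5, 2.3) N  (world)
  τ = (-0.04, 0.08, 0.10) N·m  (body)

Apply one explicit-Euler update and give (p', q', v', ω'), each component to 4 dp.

linear accel F/m = (1.0667, -1.1667, 0.7667)
new position p' = (-2.9820, -2.6220, 2.0760)
v' = v + a·dt = (0.9213, -1.1233, -1.1847)
(τ − ω×Iω)/I = (0.2578, 1.5050, 0.9620)
new body rate ω' = (-1.0948, -0.5699, 0.9192)
q⊗(0,ω) = (-0.1255163, 0.9836765, 0.2961733, -1.1440741)
q + ½dt·q⊗(0,ω), renormalized = (-0.9631, 0.1282, -0.1855, 0.1471)

p' = (-2.9820, -2.6220, 2.0760)
q' = (-0.9631, 0.1282, -0.1855, 0.1471)
v' = (0.9213, -1.1233, -1.1847)
ω' = (-1.0948, -0.5699, 0.9192)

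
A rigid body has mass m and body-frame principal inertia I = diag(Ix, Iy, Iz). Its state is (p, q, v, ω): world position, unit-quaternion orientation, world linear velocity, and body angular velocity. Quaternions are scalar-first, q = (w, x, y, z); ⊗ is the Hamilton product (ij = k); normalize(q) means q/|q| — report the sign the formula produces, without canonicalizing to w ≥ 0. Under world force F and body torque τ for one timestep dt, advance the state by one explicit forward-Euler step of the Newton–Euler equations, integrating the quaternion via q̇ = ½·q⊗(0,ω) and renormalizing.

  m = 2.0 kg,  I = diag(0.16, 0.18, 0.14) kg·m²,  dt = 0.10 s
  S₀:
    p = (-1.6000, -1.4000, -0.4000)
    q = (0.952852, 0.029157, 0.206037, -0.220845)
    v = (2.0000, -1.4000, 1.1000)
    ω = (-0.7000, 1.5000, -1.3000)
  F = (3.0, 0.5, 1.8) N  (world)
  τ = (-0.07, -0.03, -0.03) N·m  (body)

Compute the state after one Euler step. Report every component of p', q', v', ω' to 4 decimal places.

p' = (-1.4000, -1.5400, -0.2900)
q' = (0.9190, -0.0010, 0.2855, -0.2719)
v' = (2.1500, -1.3750, 1.1900)
ω' = (-0.7925, 1.4732, -1.3064)

linear accel F/m = (1.5000, 0.2500, 0.9000)
new position p' = (-1.4000, -1.5400, -0.2900)
new velocity v' = (2.1500, -1.3750, 1.1900)
gyro term ω×Iω = (0.0780, 0.0182, -0.0210)
α = I⁻¹(τ − ω×Iω) = (-0.9250, -0.2678, -0.0643)
new body rate ω' = (-0.7925, 1.4732, -1.3064)
Hamilton product q⊗(0,ω) = (-0.5757441, -0.6035770, 1.6217736, -1.0507462)
q + ½dt·q⊗(0,ω), renormalized = (0.9190, -0.0010, 0.2855, -0.2719)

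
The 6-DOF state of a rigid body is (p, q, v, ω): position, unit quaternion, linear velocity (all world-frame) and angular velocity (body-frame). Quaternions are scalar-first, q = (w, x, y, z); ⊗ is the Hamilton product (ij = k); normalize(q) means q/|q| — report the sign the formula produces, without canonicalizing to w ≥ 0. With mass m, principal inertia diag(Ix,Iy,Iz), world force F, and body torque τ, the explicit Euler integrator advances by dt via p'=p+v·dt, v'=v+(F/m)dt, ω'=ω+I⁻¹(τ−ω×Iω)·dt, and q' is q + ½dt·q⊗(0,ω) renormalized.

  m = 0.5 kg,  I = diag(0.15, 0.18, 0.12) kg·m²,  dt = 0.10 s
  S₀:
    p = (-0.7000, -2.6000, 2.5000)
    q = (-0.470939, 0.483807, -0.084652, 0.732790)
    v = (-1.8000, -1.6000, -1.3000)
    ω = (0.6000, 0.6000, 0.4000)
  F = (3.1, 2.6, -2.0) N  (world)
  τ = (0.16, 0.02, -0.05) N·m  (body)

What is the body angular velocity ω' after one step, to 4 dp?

ω' = (0.7163, 0.6071, 0.3493)

angular accel α = (1.1627, 0.0711, -0.5067)
ω + α·dt = (0.7163, 0.6071, 0.3493)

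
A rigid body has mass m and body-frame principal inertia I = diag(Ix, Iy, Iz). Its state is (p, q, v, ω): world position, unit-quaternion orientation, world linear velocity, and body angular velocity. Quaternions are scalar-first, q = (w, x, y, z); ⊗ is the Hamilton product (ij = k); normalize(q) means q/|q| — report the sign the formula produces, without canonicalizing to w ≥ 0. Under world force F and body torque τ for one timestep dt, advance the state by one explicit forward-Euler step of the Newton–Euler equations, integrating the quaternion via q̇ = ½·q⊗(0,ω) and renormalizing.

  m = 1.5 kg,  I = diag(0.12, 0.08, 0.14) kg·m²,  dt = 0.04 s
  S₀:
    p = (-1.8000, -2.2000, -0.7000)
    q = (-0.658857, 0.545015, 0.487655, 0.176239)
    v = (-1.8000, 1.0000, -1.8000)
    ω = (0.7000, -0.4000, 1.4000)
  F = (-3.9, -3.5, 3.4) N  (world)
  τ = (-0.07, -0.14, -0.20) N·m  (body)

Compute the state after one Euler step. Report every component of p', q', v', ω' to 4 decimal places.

angular accel α = (-0.3033, -1.5050, -1.5086)
new body rate ω' = (0.6879, -0.4602, 1.3397)
q⊗(0,ω) = (-0.4331831, 0.2920127, -0.3761109, -1.4817643)
updated quaternion q' = (-0.6672, 0.5506, 0.4799, 0.1465)
linear accel F/m = (-2.6000, -2.3333, 2.2667)
p + v·dt = (-1.8720, -2.1600, -0.7720)
v + (F/m)dt = (-1.9040, 0.9067, -1.7093)

p' = (-1.8720, -2.1600, -0.7720)
q' = (-0.6672, 0.5506, 0.4799, 0.1465)
v' = (-1.9040, 0.9067, -1.7093)
ω' = (0.6879, -0.4602, 1.3397)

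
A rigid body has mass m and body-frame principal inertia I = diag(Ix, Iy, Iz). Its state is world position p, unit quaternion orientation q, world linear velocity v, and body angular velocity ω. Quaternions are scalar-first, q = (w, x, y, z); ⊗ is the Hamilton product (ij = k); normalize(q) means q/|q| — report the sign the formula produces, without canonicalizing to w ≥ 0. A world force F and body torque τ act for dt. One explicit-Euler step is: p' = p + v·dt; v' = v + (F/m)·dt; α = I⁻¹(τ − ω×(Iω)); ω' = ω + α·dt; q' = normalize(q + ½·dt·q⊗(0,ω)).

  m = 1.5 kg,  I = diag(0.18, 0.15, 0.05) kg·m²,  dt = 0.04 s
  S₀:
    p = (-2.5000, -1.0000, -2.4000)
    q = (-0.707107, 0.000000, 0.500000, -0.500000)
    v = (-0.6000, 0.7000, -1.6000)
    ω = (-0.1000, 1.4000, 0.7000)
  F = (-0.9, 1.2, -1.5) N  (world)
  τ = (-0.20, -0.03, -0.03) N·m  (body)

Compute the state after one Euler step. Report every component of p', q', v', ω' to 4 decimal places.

p' = (-2.5240, -0.9720, -2.4640)
q' = (-0.7138, 0.0224, 0.4810, -0.5086)
v' = (-0.6240, 0.7320, -1.6400)
ω' = (-0.1227, 1.3944, 0.6726)

(τ − ω×Iω)/I = (-0.5667, -0.1393, -0.6840)
ω' = ω + α·dt = (-0.1227, 1.3944, 0.6726)
q⊗(0,ω) = (-0.3500000, 1.1207107, -0.9399498, -0.4449749)
updated quaternion q' = (-0.7138, 0.0224, 0.4810, -0.5086)
p + v·dt = (-2.5240, -0.9720, -2.4640)
v + (F/m)dt = (-0.6240, 0.7320, -1.6400)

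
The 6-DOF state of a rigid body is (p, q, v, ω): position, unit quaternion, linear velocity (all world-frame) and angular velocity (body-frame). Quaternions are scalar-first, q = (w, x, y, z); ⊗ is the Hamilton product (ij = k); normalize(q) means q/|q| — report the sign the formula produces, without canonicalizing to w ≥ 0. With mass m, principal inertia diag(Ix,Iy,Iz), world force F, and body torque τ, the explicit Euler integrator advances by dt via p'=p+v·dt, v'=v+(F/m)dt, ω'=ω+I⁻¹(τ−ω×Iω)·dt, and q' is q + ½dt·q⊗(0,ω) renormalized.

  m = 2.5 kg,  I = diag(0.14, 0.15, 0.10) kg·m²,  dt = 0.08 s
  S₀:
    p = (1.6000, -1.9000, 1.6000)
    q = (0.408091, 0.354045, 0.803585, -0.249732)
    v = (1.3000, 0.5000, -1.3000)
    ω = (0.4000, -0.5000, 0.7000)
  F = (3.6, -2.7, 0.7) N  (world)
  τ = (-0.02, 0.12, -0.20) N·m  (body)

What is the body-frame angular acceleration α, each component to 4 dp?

ω×(Iω) gyroscopic = (0.0175, 0.0112, -0.0020)
angular accel α = (-0.2679, 0.7253, -1.9800)

α = (-0.2679, 0.7253, -1.9800)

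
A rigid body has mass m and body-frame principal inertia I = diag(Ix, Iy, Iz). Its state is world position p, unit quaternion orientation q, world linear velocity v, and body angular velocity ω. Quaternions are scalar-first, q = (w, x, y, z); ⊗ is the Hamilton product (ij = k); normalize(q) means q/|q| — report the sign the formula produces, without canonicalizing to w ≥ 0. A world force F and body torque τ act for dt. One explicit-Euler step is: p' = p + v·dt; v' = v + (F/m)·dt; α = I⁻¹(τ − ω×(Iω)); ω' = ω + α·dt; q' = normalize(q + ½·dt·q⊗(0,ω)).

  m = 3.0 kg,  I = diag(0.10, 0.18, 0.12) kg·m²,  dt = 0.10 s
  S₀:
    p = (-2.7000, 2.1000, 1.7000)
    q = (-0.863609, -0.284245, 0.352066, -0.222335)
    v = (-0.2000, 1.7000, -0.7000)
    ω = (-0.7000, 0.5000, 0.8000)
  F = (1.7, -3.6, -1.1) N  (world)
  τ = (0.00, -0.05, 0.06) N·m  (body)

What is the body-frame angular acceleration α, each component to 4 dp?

α = (0.2400, -0.3400, 0.7333)

ω×(Iω) gyroscopic = (-0.0240, 0.0112, -0.0280)
(τ − ω×Iω)/I = (0.2400, -0.3400, 0.7333)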